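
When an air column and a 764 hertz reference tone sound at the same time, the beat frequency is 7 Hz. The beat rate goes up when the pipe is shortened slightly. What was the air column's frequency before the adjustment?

|f − 764| = 7, so the air column was at either 757 Hz or 771 Hz.
A shorter pipe has a higher fundamental; the adjustment raises the air column's frequency.
The beat rate rose, so the adjustment moved the air column further from 764 Hz — it was already above the reference.

771 Hz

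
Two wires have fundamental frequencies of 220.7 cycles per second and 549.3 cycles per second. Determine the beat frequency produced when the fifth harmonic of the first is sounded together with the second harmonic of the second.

4.9 Hz

Fifth harmonic of the first: 5·220.7 = 1103.5 Hz.
Second harmonic of the second: 2·549.3 = 1098.6 Hz.
f_beat = |1103.5 − 1098.6| = 4.9 Hz.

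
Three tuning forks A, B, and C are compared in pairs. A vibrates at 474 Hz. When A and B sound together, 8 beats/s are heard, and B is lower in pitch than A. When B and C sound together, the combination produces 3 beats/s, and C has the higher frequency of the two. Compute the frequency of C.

B is below A, so f_B = 474 − 8 = 466 Hz.
C is above B, so f_C = 466 + 3 = 469 Hz.

469 Hz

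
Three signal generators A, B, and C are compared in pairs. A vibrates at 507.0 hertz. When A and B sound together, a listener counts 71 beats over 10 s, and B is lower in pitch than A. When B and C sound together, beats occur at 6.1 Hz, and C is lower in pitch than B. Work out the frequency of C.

A–B: Beat frequency = 71/10 = 7.1 Hz.
B is below A, so f_B = 507.0 − 7.1 = 499.9 Hz.
C is below B, so f_C = 499.9 − 6.1 = 493.8 Hz.

493.8 Hz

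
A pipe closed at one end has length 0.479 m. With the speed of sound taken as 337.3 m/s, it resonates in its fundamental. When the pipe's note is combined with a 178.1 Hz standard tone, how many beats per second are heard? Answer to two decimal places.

2.06 Hz

Closed pipe (odd harmonics): f_n = n·v/(4L) = 1·337.3/(4·0.479) = 176.0438 Hz.
f_beat = |176.0438 − 178.1| = 2.06 Hz.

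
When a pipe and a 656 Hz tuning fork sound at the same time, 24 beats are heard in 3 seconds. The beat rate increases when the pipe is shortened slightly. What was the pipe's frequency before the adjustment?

Beat frequency = 24/3 = 8 Hz.
|f − 656| = 8, so the pipe was at either 648 Hz or 664 Hz.
A shorter pipe has a higher fundamental; the adjustment raises the pipe's frequency.
The beat rate rose, so the adjustment moved the pipe further from 656 Hz — it was already above the reference.

664 Hz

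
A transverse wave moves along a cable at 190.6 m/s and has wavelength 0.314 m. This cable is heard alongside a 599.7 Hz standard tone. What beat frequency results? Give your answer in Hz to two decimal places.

Source frequency f = v/λ = 190.6/0.314 = 607.0064 Hz.
f_beat = |607.0064 − 599.7| = 7.31 Hz.

7.31 Hz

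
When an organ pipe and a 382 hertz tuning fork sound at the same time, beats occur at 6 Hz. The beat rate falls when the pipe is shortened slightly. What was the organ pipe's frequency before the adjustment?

|f − 382| = 6, so the organ pipe was at either 376 Hz or 388 Hz.
A shorter pipe has a higher fundamental; the adjustment raises the organ pipe's frequency.
The beat rate fell, so the adjustment moved the organ pipe toward 382 Hz — it must have started below the reference.

376 Hz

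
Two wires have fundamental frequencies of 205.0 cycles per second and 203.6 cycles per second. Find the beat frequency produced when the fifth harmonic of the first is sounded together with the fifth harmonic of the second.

Fifth harmonic of the first: 5·205.0 = 1025.0 Hz.
Fifth harmonic of the second: 5·203.6 = 1018.0 Hz.
f_beat = |1025.0 − 1018.0| = 7.0 Hz.

7.0 Hz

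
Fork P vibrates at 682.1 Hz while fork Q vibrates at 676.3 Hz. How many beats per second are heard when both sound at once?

f_beat = |f₁ − f₂|.
|682.1 − 676.3| = 5.8 Hz.

5.8 Hz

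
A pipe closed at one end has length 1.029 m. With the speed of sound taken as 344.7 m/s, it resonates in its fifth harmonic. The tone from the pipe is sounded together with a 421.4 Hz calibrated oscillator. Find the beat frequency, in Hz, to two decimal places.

2.67 Hz

Closed pipe (odd harmonics): f_n = n·v/(4L) = 5·344.7/(4·1.029) = 418.7318 Hz.
f_beat = |418.7318 − 421.4| = 2.67 Hz.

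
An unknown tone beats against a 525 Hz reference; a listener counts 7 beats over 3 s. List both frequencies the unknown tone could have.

522.6667 Hz or 527.3333 Hz

Beat frequency = 7/3 = 2.3333 Hz.
|f − 525| = 2.3333, so f = 525 ± 2.3333.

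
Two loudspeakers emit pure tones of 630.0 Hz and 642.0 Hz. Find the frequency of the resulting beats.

12 Hz

Beats arise from superposition of two nearby frequencies; the beat rate is |f₁ − f₂|.
|630.0 − 642.0| = 12 Hz.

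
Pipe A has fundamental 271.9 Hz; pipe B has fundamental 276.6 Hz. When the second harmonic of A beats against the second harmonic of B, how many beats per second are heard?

Second harmonic of the first: 2·271.9 = 543.8 Hz.
Second harmonic of the second: 2·276.6 = 553.2 Hz.
f_beat = |543.8 − 553.2| = 9.4 Hz.

9.4 Hz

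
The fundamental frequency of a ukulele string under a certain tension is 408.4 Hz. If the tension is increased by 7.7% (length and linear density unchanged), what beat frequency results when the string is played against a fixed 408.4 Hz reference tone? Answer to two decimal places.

For a string, f ∝ √T, so the new frequency is 408.4·√1.077 = 423.8318 Hz.
f_beat = |423.8318 − 408.4| = 15.43 Hz.

15.43 Hz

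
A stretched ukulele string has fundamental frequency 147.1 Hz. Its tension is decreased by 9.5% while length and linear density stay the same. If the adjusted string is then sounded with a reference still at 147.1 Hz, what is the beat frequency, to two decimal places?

For a string, f ∝ √T, so the new frequency is 147.1·√0.905 = 139.9384 Hz.
f_beat = |139.9384 − 147.1| = 7.16 Hz.

7.16 Hz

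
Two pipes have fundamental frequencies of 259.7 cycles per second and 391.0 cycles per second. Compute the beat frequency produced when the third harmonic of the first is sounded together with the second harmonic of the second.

Third harmonic of the first: 3·259.7 = 779.1 Hz.
Second harmonic of the second: 2·391.0 = 782.0 Hz.
f_beat = |779.1 − 782.0| = 2.9 Hz.

2.9 Hz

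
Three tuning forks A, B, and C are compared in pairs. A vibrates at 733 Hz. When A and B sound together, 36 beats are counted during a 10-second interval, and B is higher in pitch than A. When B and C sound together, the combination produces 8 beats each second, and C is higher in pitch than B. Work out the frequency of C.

744.6 Hz

A–B: Beat frequency = 36/10 = 3.6 Hz.
B is above A, so f_B = 733 + 3.6 = 736.6 Hz.
C is above B, so f_C = 736.6 + 8 = 744.6 Hz.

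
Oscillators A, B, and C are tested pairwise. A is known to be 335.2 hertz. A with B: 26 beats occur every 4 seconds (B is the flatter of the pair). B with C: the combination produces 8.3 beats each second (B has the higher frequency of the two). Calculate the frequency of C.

320.4 Hz

A–B: Beat frequency = 26/4 = 6.5 Hz.
B is below A, so f_B = 335.2 − 6.5 = 328.7 Hz.
C is below B, so f_C = 328.7 − 8.3 = 320.4 Hz.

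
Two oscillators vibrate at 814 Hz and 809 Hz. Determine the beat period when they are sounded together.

0.200 s

f_beat = |814 − 809| = 5 Hz.
Beat period T = 1 / f_beat = 1 / 5 s.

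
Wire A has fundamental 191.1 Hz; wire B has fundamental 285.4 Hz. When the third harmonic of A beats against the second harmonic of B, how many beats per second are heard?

Third harmonic of the first: 3·191.1 = 573.3 Hz.
Second harmonic of the second: 2·285.4 = 570.8 Hz.
f_beat = |573.3 − 570.8| = 2.5 Hz.

2.5 Hz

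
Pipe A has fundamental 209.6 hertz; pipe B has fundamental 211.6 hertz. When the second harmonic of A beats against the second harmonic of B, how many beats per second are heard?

4.0 Hz

Second harmonic of the first: 2·209.6 = 419.2 Hz.
Second harmonic of the second: 2·211.6 = 423.2 Hz.
f_beat = |419.2 − 423.2| = 4.0 Hz.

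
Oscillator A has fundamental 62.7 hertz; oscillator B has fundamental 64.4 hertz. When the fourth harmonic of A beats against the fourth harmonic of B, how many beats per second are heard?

Fourth harmonic of the first: 4·62.7 = 250.8 Hz.
Fourth harmonic of the second: 4·64.4 = 257.6 Hz.
f_beat = |250.8 − 257.6| = 6.8 Hz.

6.8 Hz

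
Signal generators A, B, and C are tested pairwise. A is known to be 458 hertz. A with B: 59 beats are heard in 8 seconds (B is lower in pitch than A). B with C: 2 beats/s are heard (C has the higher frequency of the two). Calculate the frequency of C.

A–B: Beat frequency = 59/8 = 7.375 Hz.
B is below A, so f_B = 458 − 7.375 = 450.625 Hz.
C is above B, so f_C = 450.625 + 2 = 452.625 Hz.

452.625 Hz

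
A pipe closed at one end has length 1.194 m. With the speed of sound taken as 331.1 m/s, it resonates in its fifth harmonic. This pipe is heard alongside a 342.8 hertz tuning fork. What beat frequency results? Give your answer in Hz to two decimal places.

Closed pipe (odd harmonics): f_n = n·v/(4L) = 5·331.1/(4·1.194) = 346.6290 Hz.
f_beat = |346.6290 − 342.8| = 3.83 Hz.

3.83 Hz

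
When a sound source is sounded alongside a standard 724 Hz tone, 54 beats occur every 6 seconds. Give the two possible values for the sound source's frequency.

Beat frequency = 54/6 = 9 Hz.
|f − 724| = 9, so f = 724 ± 9.

715 Hz or 733 Hz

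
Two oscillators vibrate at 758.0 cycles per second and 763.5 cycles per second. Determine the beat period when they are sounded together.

0.182 s

f_beat = |758.0 − 763.5| = 5.5 Hz.
Beat period T = 1 / f_beat = 1 / 5.5 s.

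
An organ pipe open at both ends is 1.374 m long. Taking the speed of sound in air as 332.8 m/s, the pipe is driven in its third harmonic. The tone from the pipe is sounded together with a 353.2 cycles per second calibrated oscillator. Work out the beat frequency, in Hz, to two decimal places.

Open pipe: f_n = n·v/(2L) = 3·332.8/(2·1.374) = 363.3188 Hz.
f_beat = |363.3188 − 353.2| = 10.12 Hz.

10.12 Hz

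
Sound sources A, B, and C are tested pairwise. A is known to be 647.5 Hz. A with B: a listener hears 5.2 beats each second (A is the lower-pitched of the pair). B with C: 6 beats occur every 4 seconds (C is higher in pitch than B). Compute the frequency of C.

B is above A, so f_B = 647.5 + 5.2 = 652.7 Hz.
B–C: Beat frequency = 6/4 = 1.5 Hz.
C is above B, so f_C = 652.7 + 1.5 = 654.2 Hz.

654.2 Hz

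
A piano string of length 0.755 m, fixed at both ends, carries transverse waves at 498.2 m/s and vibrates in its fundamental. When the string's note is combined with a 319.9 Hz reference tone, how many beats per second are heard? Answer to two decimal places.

10.03 Hz

For a string fixed at both ends, f_n = n·v/(2L) = 1·498.2/(2·0.755) = 329.9338 Hz.
f_beat = |329.9338 − 319.9| = 10.03 Hz.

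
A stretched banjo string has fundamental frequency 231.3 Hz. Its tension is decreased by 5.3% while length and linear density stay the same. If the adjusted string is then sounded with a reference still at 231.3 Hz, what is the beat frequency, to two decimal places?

For a string, f ∝ √T, so the new frequency is 231.3·√0.947 = 225.0871 Hz.
f_beat = |225.0871 − 231.3| = 6.21 Hz.

6.21 Hz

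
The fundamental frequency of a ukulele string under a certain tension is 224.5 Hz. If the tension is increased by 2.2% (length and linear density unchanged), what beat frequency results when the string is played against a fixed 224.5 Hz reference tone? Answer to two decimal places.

For a string, f ∝ √T, so the new frequency is 224.5·√1.022 = 226.9561 Hz.
f_beat = |226.9561 − 224.5| = 2.46 Hz.

2.46 Hz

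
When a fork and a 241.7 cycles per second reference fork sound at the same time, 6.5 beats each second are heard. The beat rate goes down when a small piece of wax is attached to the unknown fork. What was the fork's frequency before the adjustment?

248.2 Hz

|f − 241.7| = 6.5, so the fork was at either 235.2 Hz or 248.2 Hz.
Loading a fork with wax lowers its frequency; the adjustment lowers the fork's frequency.
The beat rate fell, so the adjustment moved the fork toward 241.7 Hz — it must have started above the reference.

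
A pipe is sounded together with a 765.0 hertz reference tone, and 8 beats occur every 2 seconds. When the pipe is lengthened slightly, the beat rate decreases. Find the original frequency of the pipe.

769 Hz

Beat frequency = 8/2 = 4 Hz.
|f − 765.0| = 4, so the pipe was at either 761 Hz or 769 Hz.
A longer pipe has a lower fundamental; the adjustment lowers the pipe's frequency.
The beat rate fell, so the adjustment moved the pipe toward 765.0 Hz — it must have started above the reference.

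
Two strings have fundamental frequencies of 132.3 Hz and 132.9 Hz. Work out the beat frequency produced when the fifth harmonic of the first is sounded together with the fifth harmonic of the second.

Fifth harmonic of the first: 5·132.3 = 661.5 Hz.
Fifth harmonic of the second: 5·132.9 = 664.5 Hz.
f_beat = |661.5 − 664.5| = 3.0 Hz.

3.0 Hz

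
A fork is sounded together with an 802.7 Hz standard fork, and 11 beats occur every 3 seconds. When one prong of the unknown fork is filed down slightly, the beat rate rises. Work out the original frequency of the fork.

806.3667 Hz

Beat frequency = 11/3 = 3.6667 Hz.
|f − 802.7| = 3.6667, so the fork was at either 799.0333 Hz or 806.3667 Hz.
Filing a prong removes mass and raises the fork's frequency; the adjustment raises the fork's frequency.
The beat rate rose, so the adjustment moved the fork further from 802.7 Hz — it was already above the reference.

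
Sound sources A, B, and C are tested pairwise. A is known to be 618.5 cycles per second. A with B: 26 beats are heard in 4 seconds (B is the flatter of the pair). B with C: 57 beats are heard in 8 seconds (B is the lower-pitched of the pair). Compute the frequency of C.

A–B: Beat frequency = 26/4 = 6.5 Hz.
B is below A, so f_B = 618.5 − 6.5 = 612 Hz.
B–C: Beat frequency = 57/8 = 7.125 Hz.
C is above B, so f_C = 612 + 7.125 = 619.125 Hz.

619.125 Hz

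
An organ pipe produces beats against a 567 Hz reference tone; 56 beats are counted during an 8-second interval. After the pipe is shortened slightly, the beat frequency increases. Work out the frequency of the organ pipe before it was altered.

Beat frequency = 56/8 = 7 Hz.
|f − 567| = 7, so the organ pipe was at either 560 Hz or 574 Hz.
A shorter pipe has a higher fundamental; the adjustment raises the organ pipe's frequency.
The beat rate rose, so the adjustment moved the organ pipe further from 567 Hz — it was already above the reference.

574 Hz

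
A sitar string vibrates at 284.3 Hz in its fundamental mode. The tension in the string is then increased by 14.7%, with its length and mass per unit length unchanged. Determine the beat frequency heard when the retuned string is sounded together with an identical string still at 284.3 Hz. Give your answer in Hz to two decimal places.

For a string, f ∝ √T, so the new frequency is 284.3·√1.147 = 304.4799 Hz.
f_beat = |304.4799 − 284.3| = 20.18 Hz.

20.18 Hz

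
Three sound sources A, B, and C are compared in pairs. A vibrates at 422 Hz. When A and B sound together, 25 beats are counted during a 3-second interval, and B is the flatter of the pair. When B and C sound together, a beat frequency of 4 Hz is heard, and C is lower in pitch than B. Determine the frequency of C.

409.6667 Hz

A–B: Beat frequency = 25/3 = 8.3333 Hz.
B is below A, so f_B = 422 − 8.3333 = 413.6667 Hz.
C is below B, so f_C = 413.6667 − 4 = 409.6667 Hz.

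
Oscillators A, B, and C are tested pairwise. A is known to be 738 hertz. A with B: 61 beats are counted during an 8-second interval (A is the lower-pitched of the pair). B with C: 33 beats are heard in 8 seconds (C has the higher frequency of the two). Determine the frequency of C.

A–B: Beat frequency = 61/8 = 7.625 Hz.
B is above A, so f_B = 738 + 7.625 = 745.625 Hz.
B–C: Beat frequency = 33/8 = 4.125 Hz.
C is above B, so f_C = 745.625 + 4.125 = 749.75 Hz.

749.75 Hz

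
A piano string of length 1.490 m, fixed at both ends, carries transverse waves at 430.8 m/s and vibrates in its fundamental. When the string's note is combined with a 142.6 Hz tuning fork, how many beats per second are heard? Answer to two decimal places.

For a string fixed at both ends, f_n = n·v/(2L) = 1·430.8/(2·1.490) = 144.5638 Hz.
f_beat = |144.5638 − 142.6| = 1.96 Hz.

1.96 Hz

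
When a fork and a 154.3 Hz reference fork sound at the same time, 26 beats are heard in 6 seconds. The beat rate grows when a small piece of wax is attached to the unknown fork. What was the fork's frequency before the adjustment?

Beat frequency = 26/6 = 4.3333 Hz.
|f − 154.3| = 4.3333, so the fork was at either 149.9667 Hz or 158.6333 Hz.
Loading a fork with wax lowers its frequency; the adjustment lowers the fork's frequency.
The beat rate rose, so the adjustment moved the fork further from 154.3 Hz — it was already below the reference.

149.9667 Hz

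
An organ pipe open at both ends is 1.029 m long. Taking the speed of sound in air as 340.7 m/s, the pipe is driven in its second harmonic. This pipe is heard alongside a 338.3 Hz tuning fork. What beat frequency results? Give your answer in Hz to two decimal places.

Open pipe: f_n = n·v/(2L) = 2·340.7/(2·1.029) = 331.0982 Hz.
f_beat = |331.0982 − 338.3| = 7.20 Hz.

7.20 Hz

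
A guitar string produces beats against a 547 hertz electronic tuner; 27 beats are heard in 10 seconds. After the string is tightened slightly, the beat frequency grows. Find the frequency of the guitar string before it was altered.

Beat frequency = 27/10 = 2.7 Hz.
|f − 547| = 2.7, so the guitar string was at either 544.3 Hz or 549.7 Hz.
Increasing tension raises a string's frequency; the adjustment raises the guitar string's frequency.
The beat rate rose, so the adjustment moved the guitar string further from 547 Hz — it was already above the reference.

549.7 Hz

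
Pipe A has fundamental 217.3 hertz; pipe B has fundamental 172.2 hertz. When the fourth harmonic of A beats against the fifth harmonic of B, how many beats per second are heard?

8.2 Hz

Fourth harmonic of the first: 4·217.3 = 869.2 Hz.
Fifth harmonic of the second: 5·172.2 = 861.0 Hz.
f_beat = |869.2 − 861.0| = 8.2 Hz.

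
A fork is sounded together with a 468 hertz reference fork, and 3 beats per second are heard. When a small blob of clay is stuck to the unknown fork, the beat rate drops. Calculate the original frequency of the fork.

471 Hz

|f − 468| = 3, so the fork was at either 465 Hz or 471 Hz.
Adding mass to a fork lowers its frequency; the adjustment lowers the fork's frequency.
The beat rate fell, so the adjustment moved the fork toward 468 Hz — it must have started above the reference.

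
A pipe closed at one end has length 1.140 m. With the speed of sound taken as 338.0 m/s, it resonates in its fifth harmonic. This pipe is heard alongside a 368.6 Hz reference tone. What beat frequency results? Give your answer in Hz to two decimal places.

Closed pipe (odd harmonics): f_n = n·v/(4L) = 5·338.0/(4·1.140) = 370.6140 Hz.
f_beat = |370.6140 − 368.6| = 2.01 Hz.

2.01 Hz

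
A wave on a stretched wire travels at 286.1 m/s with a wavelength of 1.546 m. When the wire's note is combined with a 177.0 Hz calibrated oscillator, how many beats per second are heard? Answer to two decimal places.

8.06 Hz

Source frequency f = v/λ = 286.1/1.546 = 185.0582 Hz.
f_beat = |185.0582 − 177.0| = 8.06 Hz.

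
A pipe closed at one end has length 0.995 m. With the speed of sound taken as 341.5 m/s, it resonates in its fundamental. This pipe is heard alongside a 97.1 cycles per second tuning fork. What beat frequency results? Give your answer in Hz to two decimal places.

Closed pipe (odd harmonics): f_n = n·v/(4L) = 1·341.5/(4·0.995) = 85.8040 Hz.
f_beat = |85.8040 − 97.1| = 11.30 Hz.

11.30 Hz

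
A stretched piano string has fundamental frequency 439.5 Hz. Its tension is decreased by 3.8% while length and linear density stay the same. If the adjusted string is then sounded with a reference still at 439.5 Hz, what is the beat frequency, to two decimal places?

For a string, f ∝ √T, so the new frequency is 439.5·√0.962 = 431.0686 Hz.
f_beat = |431.0686 − 439.5| = 8.43 Hz.

8.43 Hz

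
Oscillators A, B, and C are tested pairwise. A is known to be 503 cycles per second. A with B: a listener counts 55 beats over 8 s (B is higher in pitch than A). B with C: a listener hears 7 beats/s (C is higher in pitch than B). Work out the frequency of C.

516.875 Hz

A–B: Beat frequency = 55/8 = 6.875 Hz.
B is above A, so f_B = 503 + 6.875 = 509.875 Hz.
C is above B, so f_C = 509.875 + 7 = 516.875 Hz.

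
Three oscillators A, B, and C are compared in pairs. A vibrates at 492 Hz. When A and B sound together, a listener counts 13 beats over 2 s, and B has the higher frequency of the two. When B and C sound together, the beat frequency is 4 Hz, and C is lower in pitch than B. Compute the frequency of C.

494.5 Hz

A–B: Beat frequency = 13/2 = 6.5 Hz.
B is above A, so f_B = 492 + 6.5 = 498.5 Hz.
C is below B, so f_C = 498.5 − 4 = 494.5 Hz.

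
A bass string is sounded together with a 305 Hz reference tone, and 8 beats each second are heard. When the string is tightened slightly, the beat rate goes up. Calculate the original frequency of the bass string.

|f − 305| = 8, so the bass string was at either 297 Hz or 313 Hz.
Increasing tension raises a string's frequency; the adjustment raises the bass string's frequency.
The beat rate rose, so the adjustment moved the bass string further from 305 Hz — it was already above the reference.

313 Hz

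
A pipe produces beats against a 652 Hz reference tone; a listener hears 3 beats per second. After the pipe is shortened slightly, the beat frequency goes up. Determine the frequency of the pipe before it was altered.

655 Hz

|f − 652| = 3, so the pipe was at either 649 Hz or 655 Hz.
A shorter pipe has a higher fundamental; the adjustment raises the pipe's frequency.
The beat rate rose, so the adjustment moved the pipe further from 652 Hz — it was already above the reference.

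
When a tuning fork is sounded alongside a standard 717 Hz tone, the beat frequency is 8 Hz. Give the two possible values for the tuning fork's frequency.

|f − 717| = 8, so f = 717 ± 8.

709 Hz or 725 Hz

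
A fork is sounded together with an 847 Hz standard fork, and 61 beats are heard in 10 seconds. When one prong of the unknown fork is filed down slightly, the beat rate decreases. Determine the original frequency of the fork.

Beat frequency = 61/10 = 6.1 Hz.
|f − 847| = 6.1, so the fork was at either 840.9 Hz or 853.1 Hz.
Filing a prong removes mass and raises the fork's frequency; the adjustment raises the fork's frequency.
The beat rate fell, so the adjustment moved the fork toward 847 Hz — it must have started below the reference.

840.9 Hz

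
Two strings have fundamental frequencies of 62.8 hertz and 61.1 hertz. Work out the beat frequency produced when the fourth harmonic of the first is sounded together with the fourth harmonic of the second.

Fourth harmonic of the first: 4·62.8 = 251.2 Hz.
Fourth harmonic of the second: 4·61.1 = 244.4 Hz.
f_beat = |251.2 − 244.4| = 6.8 Hz.

6.8 Hz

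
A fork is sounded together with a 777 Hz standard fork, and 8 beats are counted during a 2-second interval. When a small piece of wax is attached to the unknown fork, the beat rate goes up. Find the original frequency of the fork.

773 Hz

Beat frequency = 8/2 = 4 Hz.
|f − 777| = 4, so the fork was at either 773 Hz or 781 Hz.
Loading a fork with wax lowers its frequency; the adjustment lowers the fork's frequency.
The beat rate rose, so the adjustment moved the fork further from 777 Hz — it was already below the reference.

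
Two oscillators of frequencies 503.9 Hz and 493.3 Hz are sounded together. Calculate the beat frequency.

10.6 Hz

The beat frequency equals the magnitude of the frequency difference.
|503.9 − 493.3| = 10.6 Hz.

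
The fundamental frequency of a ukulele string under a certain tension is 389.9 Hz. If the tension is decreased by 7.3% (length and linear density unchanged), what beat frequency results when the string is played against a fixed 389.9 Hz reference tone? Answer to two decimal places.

For a string, f ∝ √T, so the new frequency is 389.9·√0.927 = 375.3990 Hz.
f_beat = |375.3990 − 389.9| = 14.50 Hz.

14.50 Hz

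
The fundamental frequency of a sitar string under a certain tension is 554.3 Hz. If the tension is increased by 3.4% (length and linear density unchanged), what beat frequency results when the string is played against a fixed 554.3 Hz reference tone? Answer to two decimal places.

9.34 Hz

For a string, f ∝ √T, so the new frequency is 554.3·√1.034 = 563.6443 Hz.
f_beat = |563.6443 − 554.3| = 9.34 Hz.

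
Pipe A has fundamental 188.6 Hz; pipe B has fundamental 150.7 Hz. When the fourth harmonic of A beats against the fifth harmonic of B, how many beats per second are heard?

Fourth harmonic of the first: 4·188.6 = 754.4 Hz.
Fifth harmonic of the second: 5·150.7 = 753.5 Hz.
f_beat = |754.4 − 753.5| = 0.9 Hz.

0.9 Hz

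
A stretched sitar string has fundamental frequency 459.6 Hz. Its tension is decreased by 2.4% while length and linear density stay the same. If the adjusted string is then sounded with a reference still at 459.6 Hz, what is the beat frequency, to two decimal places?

5.55 Hz

For a string, f ∝ √T, so the new frequency is 459.6·√0.976 = 454.0513 Hz.
f_beat = |454.0513 − 459.6| = 5.55 Hz.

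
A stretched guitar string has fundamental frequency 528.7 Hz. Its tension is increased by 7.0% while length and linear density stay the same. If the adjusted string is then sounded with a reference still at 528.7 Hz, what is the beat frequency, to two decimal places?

For a string, f ∝ √T, so the new frequency is 528.7·√1.070 = 546.8915 Hz.
f_beat = |546.8915 − 528.7| = 18.19 Hz.

18.19 Hz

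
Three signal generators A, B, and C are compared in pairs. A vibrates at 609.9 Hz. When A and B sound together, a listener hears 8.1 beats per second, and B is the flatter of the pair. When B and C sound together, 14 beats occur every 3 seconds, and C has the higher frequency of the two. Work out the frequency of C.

606.4667 Hz

B is below A, so f_B = 609.9 − 8.1 = 601.8 Hz.
B–C: Beat frequency = 14/3 = 4.6667 Hz.
C is above B, so f_C = 601.8 + 4.6667 = 606.4667 Hz.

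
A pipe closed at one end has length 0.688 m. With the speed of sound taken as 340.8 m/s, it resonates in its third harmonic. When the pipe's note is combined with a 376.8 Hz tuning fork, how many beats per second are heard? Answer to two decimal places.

Closed pipe (odd harmonics): f_n = n·v/(4L) = 3·340.8/(4·0.688) = 371.5116 Hz.
f_beat = |371.5116 − 376.8| = 5.29 Hz.

5.29 Hz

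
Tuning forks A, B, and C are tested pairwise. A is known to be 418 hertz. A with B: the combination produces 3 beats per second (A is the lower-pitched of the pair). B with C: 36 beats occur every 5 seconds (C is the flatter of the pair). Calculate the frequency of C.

B is above A, so f_B = 418 + 3 = 421 Hz.
B–C: Beat frequency = 36/5 = 7.2 Hz.
C is below B, so f_C = 421 − 7.2 = 413.8 Hz.

413.8 Hz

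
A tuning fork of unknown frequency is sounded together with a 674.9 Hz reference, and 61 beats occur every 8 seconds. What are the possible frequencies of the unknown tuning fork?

667.275 Hz or 682.525 Hz

Beat frequency = 61/8 = 7.625 Hz.
|f − 674.9| = 7.625, so f = 674.9 ± 7.625.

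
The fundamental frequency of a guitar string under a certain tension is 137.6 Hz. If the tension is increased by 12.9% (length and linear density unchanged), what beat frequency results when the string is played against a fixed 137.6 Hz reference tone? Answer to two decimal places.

8.61 Hz

For a string, f ∝ √T, so the new frequency is 137.6·√1.129 = 146.2061 Hz.
f_beat = |146.2061 − 137.6| = 8.61 Hz.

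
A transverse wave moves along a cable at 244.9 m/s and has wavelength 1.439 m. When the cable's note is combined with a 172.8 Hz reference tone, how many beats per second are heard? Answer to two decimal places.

Source frequency f = v/λ = 244.9/1.439 = 170.1876 Hz.
f_beat = |170.1876 − 172.8| = 2.61 Hz.

2.61 Hz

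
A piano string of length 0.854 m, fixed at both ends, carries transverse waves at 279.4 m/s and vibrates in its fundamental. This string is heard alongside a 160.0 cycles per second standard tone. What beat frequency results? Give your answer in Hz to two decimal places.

For a string fixed at both ends, f_n = n·v/(2L) = 1·279.4/(2·0.854) = 163.5831 Hz.
f_beat = |163.5831 − 160.0| = 3.58 Hz.

3.58 Hz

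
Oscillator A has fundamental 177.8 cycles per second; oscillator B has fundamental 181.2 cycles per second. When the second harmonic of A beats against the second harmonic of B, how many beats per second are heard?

Second harmonic of the first: 2·177.8 = 355.6 Hz.
Second harmonic of the second: 2·181.2 = 362.4 Hz.
f_beat = |355.6 − 362.4| = 6.8 Hz.

6.8 Hz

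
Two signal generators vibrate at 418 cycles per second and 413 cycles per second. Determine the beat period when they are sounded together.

0.200 s

f_beat = |418 − 413| = 5 Hz.
Beat period T = 1 / f_beat = 1 / 5 s.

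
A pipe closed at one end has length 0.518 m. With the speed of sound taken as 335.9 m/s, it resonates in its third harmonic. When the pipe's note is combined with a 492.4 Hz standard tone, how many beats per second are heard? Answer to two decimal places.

Closed pipe (odd harmonics): f_n = n·v/(4L) = 3·335.9/(4·0.518) = 486.3417 Hz.
f_beat = |486.3417 − 492.4| = 6.06 Hz.

6.06 Hz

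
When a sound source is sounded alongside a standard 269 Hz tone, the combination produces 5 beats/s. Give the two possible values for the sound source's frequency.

|f − 269| = 5, so f = 269 ± 5.

264 Hz or 274 Hz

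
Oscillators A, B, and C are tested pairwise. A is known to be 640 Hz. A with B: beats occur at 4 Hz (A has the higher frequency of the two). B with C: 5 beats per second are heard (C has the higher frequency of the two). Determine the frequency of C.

B is below A, so f_B = 640 − 4 = 636 Hz.
C is above B, so f_C = 636 + 5 = 641 Hz.

641 Hz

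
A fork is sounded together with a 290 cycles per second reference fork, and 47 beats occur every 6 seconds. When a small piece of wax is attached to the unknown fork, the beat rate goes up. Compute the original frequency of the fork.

282.1667 Hz

Beat frequency = 47/6 = 7.8333 Hz.
|f − 290| = 7.8333, so the fork was at either 282.1667 Hz or 297.8333 Hz.
Loading a fork with wax lowers its frequency; the adjustment lowers the fork's frequency.
The beat rate rose, so the adjustment moved the fork further from 290 Hz — it was already below the reference.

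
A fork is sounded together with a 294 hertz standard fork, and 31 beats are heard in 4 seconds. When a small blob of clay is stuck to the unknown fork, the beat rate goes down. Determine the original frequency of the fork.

301.75 Hz

Beat frequency = 31/4 = 7.75 Hz.
|f − 294| = 7.75, so the fork was at either 286.25 Hz or 301.75 Hz.
Adding mass to a fork lowers its frequency; the adjustment lowers the fork's frequency.
The beat rate fell, so the adjustment moved the fork toward 294 Hz — it must have started above the reference.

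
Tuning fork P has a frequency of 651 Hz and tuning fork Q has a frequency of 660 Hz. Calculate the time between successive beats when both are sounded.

f_beat = |651 − 660| = 9 Hz.
Beat period T = 1 / f_beat = 1 / 9 s.

0.111 s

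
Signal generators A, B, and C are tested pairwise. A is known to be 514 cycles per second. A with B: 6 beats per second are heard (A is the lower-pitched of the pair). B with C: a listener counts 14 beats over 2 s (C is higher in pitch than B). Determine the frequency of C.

B is above A, so f_B = 514 + 6 = 520 Hz.
B–C: Beat frequency = 14/2 = 7 Hz.
C is above B, so f_C = 520 + 7 = 527 Hz.

527 Hz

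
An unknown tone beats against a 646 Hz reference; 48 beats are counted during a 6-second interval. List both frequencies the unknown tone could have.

Beat frequency = 48/6 = 8 Hz.
|f − 646| = 8, so f = 646 ± 8.

638 Hz or 654 Hz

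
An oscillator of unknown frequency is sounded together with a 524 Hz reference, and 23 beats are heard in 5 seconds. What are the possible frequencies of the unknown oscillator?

519.4 Hz or 528.6 Hz

Beat frequency = 23/5 = 4.6 Hz.
|f − 524| = 4.6, so f = 524 ± 4.6.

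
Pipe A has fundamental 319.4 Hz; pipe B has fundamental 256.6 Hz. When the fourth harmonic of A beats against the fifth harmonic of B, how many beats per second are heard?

5.4 Hz

Fourth harmonic of the first: 4·319.4 = 1277.6 Hz.
Fifth harmonic of the second: 5·256.6 = 1283.0 Hz.
f_beat = |1277.6 − 1283.0| = 5.4 Hz.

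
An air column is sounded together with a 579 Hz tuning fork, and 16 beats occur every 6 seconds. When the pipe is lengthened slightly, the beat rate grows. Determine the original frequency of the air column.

Beat frequency = 16/6 = 2.6667 Hz.
|f − 579| = 2.6667, so the air column was at either 576.3333 Hz or 581.6667 Hz.
A longer pipe has a lower fundamental; the adjustment lowers the air column's frequency.
The beat rate rose, so the adjustment moved the air column further from 579 Hz — it was already below the reference.

576.3333 Hz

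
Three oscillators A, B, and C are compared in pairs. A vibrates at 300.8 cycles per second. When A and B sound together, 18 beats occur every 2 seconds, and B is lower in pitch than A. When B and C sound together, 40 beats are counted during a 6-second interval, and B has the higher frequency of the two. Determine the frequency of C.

285.1333 Hz

A–B: Beat frequency = 18/2 = 9 Hz.
B is below A, so f_B = 300.8 − 9 = 291.8 Hz.
B–C: Beat frequency = 40/6 = 6.6667 Hz.
C is below B, so f_C = 291.8 − 6.6667 = 285.1333 Hz.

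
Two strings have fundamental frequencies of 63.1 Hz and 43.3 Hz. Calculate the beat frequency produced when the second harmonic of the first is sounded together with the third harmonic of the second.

Second harmonic of the first: 2·63.1 = 126.2 Hz.
Third harmonic of the second: 3·43.3 = 129.9 Hz.
f_beat = |126.2 − 129.9| = 3.7 Hz.

3.7 Hz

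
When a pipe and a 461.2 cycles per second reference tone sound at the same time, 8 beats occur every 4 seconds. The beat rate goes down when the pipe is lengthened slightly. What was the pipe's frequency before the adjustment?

Beat frequency = 8/4 = 2 Hz.
|f − 461.2| = 2, so the pipe was at either 459.2 Hz or 463.2 Hz.
A longer pipe has a lower fundamental; the adjustment lowers the pipe's frequency.
The beat rate fell, so the adjustment moved the pipe toward 461.2 Hz — it must have started above the reference.

463.2 Hz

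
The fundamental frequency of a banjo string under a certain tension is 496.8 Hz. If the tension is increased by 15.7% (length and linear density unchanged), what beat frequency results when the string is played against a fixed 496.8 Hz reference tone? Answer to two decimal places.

For a string, f ∝ √T, so the new frequency is 496.8·√1.157 = 534.3776 Hz.
f_beat = |534.3776 − 496.8| = 37.58 Hz.

37.58 Hz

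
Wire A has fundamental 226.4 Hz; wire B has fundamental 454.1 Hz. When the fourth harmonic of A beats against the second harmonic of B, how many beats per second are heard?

Fourth harmonic of the first: 4·226.4 = 905.6 Hz.
Second harmonic of the second: 2·454.1 = 908.2 Hz.
f_beat = |905.6 − 908.2| = 2.6 Hz.

2.6 Hz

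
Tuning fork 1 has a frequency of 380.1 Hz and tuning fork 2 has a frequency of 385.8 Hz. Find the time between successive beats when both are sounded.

f_beat = |380.1 − 385.8| = 5.7 Hz.
Beat period T = 1 / f_beat = 1 / 5.7 s.

0.175 s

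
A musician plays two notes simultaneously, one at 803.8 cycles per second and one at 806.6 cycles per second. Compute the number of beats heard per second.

2.8 Hz

The beat frequency equals the magnitude of the frequency difference.
|803.8 − 806.6| = 2.8 Hz.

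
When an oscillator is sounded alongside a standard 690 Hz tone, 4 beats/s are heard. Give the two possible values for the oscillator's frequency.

|f − 690| = 4, so f = 690 ± 4.

686 Hz or 694 Hz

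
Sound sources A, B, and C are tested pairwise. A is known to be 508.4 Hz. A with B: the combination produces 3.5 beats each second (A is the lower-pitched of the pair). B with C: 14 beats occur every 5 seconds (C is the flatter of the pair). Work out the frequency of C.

509.1 Hz

B is above A, so f_B = 508.4 + 3.5 = 511.9 Hz.
B–C: Beat frequency = 14/5 = 2.8 Hz.
C is below B, so f_C = 511.9 − 2.8 = 509.1 Hz.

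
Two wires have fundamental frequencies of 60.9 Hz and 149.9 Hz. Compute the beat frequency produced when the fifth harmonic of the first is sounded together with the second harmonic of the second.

4.7 Hz

Fifth harmonic of the first: 5·60.9 = 304.5 Hz.
Second harmonic of the second: 2·149.9 = 299.8 Hz.
f_beat = |304.5 − 299.8| = 4.7 Hz.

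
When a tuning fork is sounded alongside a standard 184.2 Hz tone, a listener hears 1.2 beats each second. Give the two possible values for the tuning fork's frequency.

|f − 184.2| = 1.2, so f = 184.2 ± 1.2.

183 Hz or 185.4 Hz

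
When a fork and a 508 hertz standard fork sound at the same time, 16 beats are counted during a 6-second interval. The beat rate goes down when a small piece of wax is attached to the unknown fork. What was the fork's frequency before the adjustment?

510.6667 Hz

Beat frequency = 16/6 = 2.6667 Hz.
|f − 508| = 2.6667, so the fork was at either 505.3333 Hz or 510.6667 Hz.
Loading a fork with wax lowers its frequency; the adjustment lowers the fork's frequency.
The beat rate fell, so the adjustment moved the fork toward 508 Hz — it must have started above the reference.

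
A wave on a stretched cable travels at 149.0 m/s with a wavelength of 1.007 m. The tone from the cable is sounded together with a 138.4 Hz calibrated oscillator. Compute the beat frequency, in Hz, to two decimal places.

Source frequency f = v/λ = 149.0/1.007 = 147.9643 Hz.
f_beat = |147.9643 − 138.4| = 9.56 Hz.

9.56 Hz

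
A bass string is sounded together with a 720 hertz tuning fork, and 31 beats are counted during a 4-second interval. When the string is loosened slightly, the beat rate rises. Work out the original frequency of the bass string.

Beat frequency = 31/4 = 7.75 Hz.
|f − 720| = 7.75, so the bass string was at either 712.25 Hz or 727.75 Hz.
Reducing tension lowers a string's frequency; the adjustment lowers the bass string's frequency.
The beat rate rose, so the adjustment moved the bass string further from 720 Hz — it was already below the reference.

712.25 Hz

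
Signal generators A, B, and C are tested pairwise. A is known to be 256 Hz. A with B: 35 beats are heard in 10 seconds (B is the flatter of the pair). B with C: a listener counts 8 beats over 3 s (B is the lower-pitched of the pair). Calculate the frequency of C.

A–B: Beat frequency = 35/10 = 3.5 Hz.
B is below A, so f_B = 256 − 3.5 = 252.5 Hz.
B–C: Beat frequency = 8/3 = 2.6667 Hz.
C is above B, so f_C = 252.5 + 2.6667 = 255.1667 Hz.

255.1667 Hz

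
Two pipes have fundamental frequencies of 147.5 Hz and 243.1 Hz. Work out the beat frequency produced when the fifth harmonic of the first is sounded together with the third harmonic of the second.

Fifth harmonic of the first: 5·147.5 = 737.5 Hz.
Third harmonic of the second: 3·243.1 = 729.3 Hz.
f_beat = |737.5 − 729.3| = 8.2 Hz.

8.2 Hz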